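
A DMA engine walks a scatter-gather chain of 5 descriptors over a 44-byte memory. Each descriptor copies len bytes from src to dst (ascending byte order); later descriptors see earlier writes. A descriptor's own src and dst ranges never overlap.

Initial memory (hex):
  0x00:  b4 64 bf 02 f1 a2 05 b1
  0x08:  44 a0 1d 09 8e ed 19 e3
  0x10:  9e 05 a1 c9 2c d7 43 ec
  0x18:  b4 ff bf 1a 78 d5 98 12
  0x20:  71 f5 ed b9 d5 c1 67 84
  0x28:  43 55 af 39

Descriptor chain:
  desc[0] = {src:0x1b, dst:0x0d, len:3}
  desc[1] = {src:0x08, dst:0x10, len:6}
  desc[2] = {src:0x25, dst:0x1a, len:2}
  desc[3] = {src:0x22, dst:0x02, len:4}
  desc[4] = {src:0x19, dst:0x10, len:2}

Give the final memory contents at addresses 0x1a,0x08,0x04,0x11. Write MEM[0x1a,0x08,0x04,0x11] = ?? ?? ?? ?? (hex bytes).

MEM[0x1a,0x08,0x04,0x11] = c1 44 d5 c1

#0 dst[0x0d+3] := {0x1a,0x78,0xd5}
#1 dst[0x10+6] := {0x44,0xa0,0x1d,0x09,0x8e,0x1a}
#2 dst[0x1a+2] := {0xc1,0x67}
#3 dst[0x02+4] := {0xed,0xb9,0xd5,0xc1}
#4 dst[0x10+2] := {0xff,0xc1}
query mem[0x1a]=0xc1, mem[0x08]=0x44, mem[0x04]=0xd5, mem[0x11]=0xc1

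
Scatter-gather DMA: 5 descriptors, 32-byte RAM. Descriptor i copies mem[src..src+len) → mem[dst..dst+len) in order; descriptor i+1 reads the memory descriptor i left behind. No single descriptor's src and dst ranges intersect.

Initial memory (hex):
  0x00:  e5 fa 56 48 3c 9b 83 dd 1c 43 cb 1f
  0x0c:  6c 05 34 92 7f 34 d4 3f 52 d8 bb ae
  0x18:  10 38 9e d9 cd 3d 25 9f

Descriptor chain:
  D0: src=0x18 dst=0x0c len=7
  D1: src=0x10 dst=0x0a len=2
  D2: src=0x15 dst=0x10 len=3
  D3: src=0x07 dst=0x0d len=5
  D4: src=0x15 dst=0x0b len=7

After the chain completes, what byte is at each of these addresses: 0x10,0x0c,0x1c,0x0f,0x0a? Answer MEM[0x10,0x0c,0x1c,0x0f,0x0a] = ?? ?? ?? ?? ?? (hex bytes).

D0: mem[0x0c..0x12] <- [10 38 9e d9 cd 3d 25]
D1: mem[0x0a..0x0b] <- [cd 3d]
D2: mem[0x10..0x12] <- [d8 bb ae]
D3: mem[0x0d..0x11] <- [dd 1c 43 cd 3d]
D4: mem[0x0b..0x11] <- [d8 bb ae 10 38 9e d9]
query mem[0x10]=0x9e, mem[0x0c]=0xbb, mem[0x1c]=0xcd, mem[0x0f]=0x38, mem[0x0a]=0xcd

MEM[0x10,0x0c,0x1c,0x0f,0x0a] = 9e bb cd 38 cd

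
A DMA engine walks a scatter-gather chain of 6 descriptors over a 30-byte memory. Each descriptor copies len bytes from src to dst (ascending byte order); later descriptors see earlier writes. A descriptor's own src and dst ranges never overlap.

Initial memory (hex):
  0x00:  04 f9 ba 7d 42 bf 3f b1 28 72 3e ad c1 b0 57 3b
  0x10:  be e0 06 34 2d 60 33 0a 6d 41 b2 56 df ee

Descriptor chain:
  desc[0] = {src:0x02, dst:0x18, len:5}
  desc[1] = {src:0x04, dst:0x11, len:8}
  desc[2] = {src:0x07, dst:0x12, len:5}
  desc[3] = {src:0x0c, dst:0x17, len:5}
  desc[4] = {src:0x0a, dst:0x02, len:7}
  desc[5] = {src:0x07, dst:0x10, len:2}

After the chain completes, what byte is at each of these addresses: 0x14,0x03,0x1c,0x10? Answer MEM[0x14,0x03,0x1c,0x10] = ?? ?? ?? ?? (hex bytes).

D0: mem[0x18..0x1c] <- [ba 7d 42 bf 3f]
D1: mem[0x11..0x18] <- [42 bf 3f b1 28 72 3e ad]
D2: mem[0x12..0x16] <- [b1 28 72 3e ad]
D3: mem[0x17..0x1b] <- [c1 b0 57 3b be]
D4: mem[0x02..0x08] <- [3e ad c1 b0 57 3b be]
D5: mem[0x10..0x11] <- [3b be]
query mem[0x14]=0x72, mem[0x03]=0xad, mem[0x1c]=0x3f, mem[0x10]=0x3b

MEM[0x14,0x03,0x1c,0x10] = 72 ad 3f 3b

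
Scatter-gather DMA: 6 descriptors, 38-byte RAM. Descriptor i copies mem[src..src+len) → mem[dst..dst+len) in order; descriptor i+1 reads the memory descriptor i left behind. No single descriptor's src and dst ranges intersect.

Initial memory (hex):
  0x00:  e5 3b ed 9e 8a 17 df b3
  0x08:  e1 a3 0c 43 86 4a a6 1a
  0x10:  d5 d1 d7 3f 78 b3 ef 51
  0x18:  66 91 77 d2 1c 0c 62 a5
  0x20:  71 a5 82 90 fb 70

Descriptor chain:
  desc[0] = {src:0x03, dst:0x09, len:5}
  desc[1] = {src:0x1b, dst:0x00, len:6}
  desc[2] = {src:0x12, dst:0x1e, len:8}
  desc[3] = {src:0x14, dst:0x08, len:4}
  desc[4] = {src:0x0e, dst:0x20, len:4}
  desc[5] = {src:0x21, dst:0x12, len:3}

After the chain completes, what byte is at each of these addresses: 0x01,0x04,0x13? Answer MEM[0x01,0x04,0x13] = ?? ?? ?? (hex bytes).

D0: mem[0x09..0x0d] <- [9e 8a 17 df b3]
D1: mem[0x00..0x05] <- [d2 1c 0c 62 a5 71]
D2: mem[0x1e..0x25] <- [d7 3f 78 b3 ef 51 66 91]
D3: mem[0x08..0x0b] <- [78 b3 ef 51]
D4: mem[0x20..0x23] <- [a6 1a d5 d1]
D5: mem[0x12..0x14] <- [1a d5 d1]
query mem[0x01]=0x1c, mem[0x04]=0xa5, mem[0x13]=0xd5

MEM[0x01,0x04,0x13] = 1c a5 d5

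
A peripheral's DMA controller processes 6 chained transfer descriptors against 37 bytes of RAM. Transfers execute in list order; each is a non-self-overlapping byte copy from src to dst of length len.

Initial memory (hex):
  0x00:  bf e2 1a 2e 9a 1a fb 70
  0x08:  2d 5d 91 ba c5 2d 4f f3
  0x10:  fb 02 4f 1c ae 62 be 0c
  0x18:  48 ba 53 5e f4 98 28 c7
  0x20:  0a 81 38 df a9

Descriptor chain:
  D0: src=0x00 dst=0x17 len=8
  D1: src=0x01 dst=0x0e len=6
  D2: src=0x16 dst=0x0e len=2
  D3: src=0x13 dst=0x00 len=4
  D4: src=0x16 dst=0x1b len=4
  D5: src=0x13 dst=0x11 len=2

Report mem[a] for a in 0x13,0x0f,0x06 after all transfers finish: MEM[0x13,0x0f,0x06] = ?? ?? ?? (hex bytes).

[0] 0x00->0x17 len=8 : bf e2 1a 2e 9a 1a fb 70
[1] 0x01->0x0e len=6 : e2 1a 2e 9a 1a fb
[2] 0x16->0x0e len=2 : be bf
[3] 0x13->0x00 len=4 : fb ae 62 be
[4] 0x16->0x1b len=4 : be bf e2 1a
[5] 0x13->0x11 len=2 : fb ae
query mem[0x13]=0xfb, mem[0x0f]=0xbf, mem[0x06]=0xfb

MEM[0x13,0x0f,0x06] = fb bf fb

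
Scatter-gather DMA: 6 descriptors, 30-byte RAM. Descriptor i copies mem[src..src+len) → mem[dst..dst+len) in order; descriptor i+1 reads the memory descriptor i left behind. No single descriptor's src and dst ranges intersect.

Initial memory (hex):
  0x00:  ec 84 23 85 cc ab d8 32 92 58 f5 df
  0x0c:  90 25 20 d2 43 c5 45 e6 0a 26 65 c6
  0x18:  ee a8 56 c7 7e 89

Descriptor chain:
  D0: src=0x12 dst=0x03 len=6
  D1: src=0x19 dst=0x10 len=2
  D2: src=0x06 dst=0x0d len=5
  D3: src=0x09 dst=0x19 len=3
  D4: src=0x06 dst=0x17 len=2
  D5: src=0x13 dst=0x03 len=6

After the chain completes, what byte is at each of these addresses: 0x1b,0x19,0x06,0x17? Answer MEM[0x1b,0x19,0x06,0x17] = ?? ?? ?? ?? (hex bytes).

[0] 0x12->0x03 len=6 : 45 e6 0a 26 65 c6
[1] 0x19->0x10 len=2 : a8 56
[2] 0x06->0x0d len=5 : 26 65 c6 58 f5
[3] 0x09->0x19 len=3 : 58 f5 df
[4] 0x06->0x17 len=2 : 26 65
[5] 0x13->0x03 len=6 : e6 0a 26 65 26 65
query mem[0x1b]=0xdf, mem[0x19]=0x58, mem[0x06]=0x65, mem[0x17]=0x26

MEM[0x1b,0x19,0x06,0x17] = df 58 65 26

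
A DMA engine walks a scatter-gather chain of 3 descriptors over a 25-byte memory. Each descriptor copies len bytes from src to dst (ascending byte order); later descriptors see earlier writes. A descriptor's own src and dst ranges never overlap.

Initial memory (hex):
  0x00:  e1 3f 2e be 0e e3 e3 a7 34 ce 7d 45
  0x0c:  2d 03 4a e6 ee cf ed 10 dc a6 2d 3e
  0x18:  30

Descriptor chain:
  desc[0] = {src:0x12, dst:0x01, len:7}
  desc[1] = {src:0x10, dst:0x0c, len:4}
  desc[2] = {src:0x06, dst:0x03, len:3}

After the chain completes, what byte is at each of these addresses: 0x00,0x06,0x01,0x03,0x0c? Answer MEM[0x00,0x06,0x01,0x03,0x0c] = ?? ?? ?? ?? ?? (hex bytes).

MEM[0x00,0x06,0x01,0x03,0x0c] = e1 3e ed 3e ee

#0 dst[0x01+7] := {0xed,0x10,0xdc,0xa6,0x2d,0x3e,0x30}
#1 dst[0x0c+4] := {0xee,0xcf,0xed,0x10}
#2 dst[0x03+3] := {0x3e,0x30,0x34}
query mem[0x00]=0xe1, mem[0x06]=0x3e, mem[0x01]=0xed, mem[0x03]=0x3e, mem[0x0c]=0xee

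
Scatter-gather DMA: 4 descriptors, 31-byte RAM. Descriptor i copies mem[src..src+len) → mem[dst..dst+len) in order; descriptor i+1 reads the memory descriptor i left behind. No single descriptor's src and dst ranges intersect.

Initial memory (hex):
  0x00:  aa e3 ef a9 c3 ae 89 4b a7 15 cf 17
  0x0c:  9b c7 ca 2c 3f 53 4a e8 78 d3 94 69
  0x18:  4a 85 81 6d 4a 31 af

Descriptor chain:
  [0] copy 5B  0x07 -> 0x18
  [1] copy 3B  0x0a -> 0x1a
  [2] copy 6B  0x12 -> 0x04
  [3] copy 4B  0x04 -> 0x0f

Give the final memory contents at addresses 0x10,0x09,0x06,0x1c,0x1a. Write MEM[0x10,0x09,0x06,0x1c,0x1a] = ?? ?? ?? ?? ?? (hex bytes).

D0: mem[0x18..0x1c] <- [4b a7 15 cf 17]
D1: mem[0x1a..0x1c] <- [cf 17 9b]
D2: mem[0x04..0x09] <- [4a e8 78 d3 94 69]
D3: mem[0x0f..0x12] <- [4a e8 78 d3]
query mem[0x10]=0xe8, mem[0x09]=0x69, mem[0x06]=0x78, mem[0x1c]=0x9b, mem[0x1a]=0xcf

MEM[0x10,0x09,0x06,0x1c,0x1a] = e8 69 78 9b cf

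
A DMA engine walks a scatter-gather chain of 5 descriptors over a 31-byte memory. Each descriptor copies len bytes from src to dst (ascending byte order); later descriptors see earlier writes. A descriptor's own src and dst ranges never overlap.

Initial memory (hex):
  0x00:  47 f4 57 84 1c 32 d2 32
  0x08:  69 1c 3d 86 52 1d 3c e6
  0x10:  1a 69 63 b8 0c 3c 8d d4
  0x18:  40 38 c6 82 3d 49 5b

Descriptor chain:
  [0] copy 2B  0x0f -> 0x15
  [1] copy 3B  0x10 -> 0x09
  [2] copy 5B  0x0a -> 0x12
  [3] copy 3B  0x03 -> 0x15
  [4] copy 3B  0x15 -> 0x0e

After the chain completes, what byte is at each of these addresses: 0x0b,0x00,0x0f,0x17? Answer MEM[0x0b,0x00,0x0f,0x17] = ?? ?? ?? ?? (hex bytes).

[0] 0x0f->0x15 len=2 : e6 1a
[1] 0x10->0x09 len=3 : 1a 69 63
[2] 0x0a->0x12 len=5 : 69 63 52 1d 3c
[3] 0x03->0x15 len=3 : 84 1c 32
[4] 0x15->0x0e len=3 : 84 1c 32
query mem[0x0b]=0x63, mem[0x00]=0x47, mem[0x0f]=0x1c, mem[0x17]=0x32

MEM[0x0b,0x00,0x0f,0x17] = 63 47 1c 32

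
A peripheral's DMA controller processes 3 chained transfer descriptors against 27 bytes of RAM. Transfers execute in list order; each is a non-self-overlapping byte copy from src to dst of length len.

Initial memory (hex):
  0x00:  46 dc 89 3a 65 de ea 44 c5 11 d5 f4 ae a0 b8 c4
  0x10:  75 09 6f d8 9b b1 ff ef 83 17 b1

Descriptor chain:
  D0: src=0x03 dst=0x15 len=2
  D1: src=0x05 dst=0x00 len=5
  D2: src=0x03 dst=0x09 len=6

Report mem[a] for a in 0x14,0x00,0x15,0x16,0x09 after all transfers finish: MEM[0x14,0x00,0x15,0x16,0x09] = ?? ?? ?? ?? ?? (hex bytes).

#0 dst[0x15+2] := {0x3a,0x65}
#1 dst[0x00+5] := {0xde,0xea,0x44,0xc5,0x11}
#2 dst[0x09+6] := {0xc5,0x11,0xde,0xea,0x44,0xc5}
query mem[0x14]=0x9b, mem[0x00]=0xde, mem[0x15]=0x3a, mem[0x16]=0x65, mem[0x09]=0xc5

MEM[0x14,0x00,0x15,0x16,0x09] = 9b de 3a 65 c5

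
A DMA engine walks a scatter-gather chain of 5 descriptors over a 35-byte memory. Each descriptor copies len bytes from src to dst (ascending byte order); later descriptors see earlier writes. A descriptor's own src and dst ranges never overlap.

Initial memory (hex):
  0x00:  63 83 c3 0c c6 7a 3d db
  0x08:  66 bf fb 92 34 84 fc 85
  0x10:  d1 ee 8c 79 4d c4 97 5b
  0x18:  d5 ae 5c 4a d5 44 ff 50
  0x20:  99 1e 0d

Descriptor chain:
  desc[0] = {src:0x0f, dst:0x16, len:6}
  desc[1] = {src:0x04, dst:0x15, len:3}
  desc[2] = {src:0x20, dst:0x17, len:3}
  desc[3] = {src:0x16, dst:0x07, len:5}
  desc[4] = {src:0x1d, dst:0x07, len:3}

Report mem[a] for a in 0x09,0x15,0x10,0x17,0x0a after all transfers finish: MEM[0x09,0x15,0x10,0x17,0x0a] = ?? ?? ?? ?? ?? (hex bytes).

  after D0: wrote 6B at 0x16 = 85d1ee8c794d
  after D1: wrote 3B at 0x15 = c67a3d
  after D2: wrote 3B at 0x17 = 991e0d
  after D3: wrote 5B at 0x07 = 7a991e0d79
  after D4: wrote 3B at 0x07 = 44ff50
query mem[0x09]=0x50, mem[0x15]=0xc6, mem[0x10]=0xd1, mem[0x17]=0x99, mem[0x0a]=0x0d

MEM[0x09,0x15,0x10,0x17,0x0a] = 50 c6 d1 99 0d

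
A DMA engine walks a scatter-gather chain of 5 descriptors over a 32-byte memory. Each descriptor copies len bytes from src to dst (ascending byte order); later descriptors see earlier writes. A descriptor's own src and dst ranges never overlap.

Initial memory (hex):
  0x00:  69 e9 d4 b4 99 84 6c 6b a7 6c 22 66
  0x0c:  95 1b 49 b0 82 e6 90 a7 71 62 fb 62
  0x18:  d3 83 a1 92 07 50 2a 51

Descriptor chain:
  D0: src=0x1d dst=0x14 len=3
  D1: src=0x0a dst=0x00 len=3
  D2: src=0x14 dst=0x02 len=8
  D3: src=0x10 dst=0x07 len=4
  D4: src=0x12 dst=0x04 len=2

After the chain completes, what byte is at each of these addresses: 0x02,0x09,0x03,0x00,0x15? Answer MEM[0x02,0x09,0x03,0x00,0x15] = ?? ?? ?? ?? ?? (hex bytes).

MEM[0x02,0x09,0x03,0x00,0x15] = 50 90 2a 22 2a

D0: mem[0x14..0x16] <- [50 2a 51]
D1: mem[0x00..0x02] <- [22 66 95]
D2: mem[0x02..0x09] <- [50 2a 51 62 d3 83 a1 92]
D3: mem[0x07..0x0a] <- [82 e6 90 a7]
D4: mem[0x04..0x05] <- [90 a7]
query mem[0x02]=0x50, mem[0x09]=0x90, mem[0x03]=0x2a, mem[0x00]=0x22, mem[0x15]=0x2a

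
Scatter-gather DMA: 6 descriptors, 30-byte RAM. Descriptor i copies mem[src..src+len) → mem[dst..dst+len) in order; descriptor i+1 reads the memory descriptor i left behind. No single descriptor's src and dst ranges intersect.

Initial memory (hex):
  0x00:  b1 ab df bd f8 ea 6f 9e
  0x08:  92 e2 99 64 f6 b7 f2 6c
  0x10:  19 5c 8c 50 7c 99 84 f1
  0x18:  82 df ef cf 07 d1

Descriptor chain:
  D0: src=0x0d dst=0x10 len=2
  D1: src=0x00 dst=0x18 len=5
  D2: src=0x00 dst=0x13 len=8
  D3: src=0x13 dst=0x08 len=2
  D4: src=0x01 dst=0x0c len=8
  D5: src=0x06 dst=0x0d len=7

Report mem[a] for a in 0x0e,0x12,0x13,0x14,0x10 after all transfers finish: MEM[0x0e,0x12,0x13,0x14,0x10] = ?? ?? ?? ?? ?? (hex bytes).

#0 dst[0x10+2] := {0xb7,0xf2}
#1 dst[0x18+5] := {0xb1,0xab,0xdf,0xbd,0xf8}
#2 dst[0x13+8] := {0xb1,0xab,0xdf,0xbd,0xf8,0xea,0x6f,0x9e}
#3 dst[0x08+2] := {0xb1,0xab}
#4 dst[0x0c+8] := {0xab,0xdf,0xbd,0xf8,0xea,0x6f,0x9e,0xb1}
#5 dst[0x0d+7] := {0x6f,0x9e,0xb1,0xab,0x99,0x64,0xab}
query mem[0x0e]=0x9e, mem[0x12]=0x64, mem[0x13]=0xab, mem[0x14]=0xab, mem[0x10]=0xab

MEM[0x0e,0x12,0x13,0x14,0x10] = 9e 64 ab ab ab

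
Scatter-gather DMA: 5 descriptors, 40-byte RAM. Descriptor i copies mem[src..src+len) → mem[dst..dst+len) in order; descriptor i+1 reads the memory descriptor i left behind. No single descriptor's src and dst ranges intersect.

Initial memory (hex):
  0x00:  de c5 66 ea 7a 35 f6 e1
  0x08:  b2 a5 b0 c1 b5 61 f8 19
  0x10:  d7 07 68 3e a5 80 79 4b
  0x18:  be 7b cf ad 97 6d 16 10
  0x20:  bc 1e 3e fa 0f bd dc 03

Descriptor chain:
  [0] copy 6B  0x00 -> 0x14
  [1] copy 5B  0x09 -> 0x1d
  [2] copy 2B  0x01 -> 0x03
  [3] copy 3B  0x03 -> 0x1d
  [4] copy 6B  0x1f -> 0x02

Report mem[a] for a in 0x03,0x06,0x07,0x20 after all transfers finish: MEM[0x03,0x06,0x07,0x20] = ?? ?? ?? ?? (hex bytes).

[0] 0x00->0x14 len=6 : de c5 66 ea 7a 35
[1] 0x09->0x1d len=5 : a5 b0 c1 b5 61
[2] 0x01->0x03 len=2 : c5 66
[3] 0x03->0x1d len=3 : c5 66 35
[4] 0x1f->0x02 len=6 : 35 b5 61 3e fa 0f
query mem[0x03]=0xb5, mem[0x06]=0xfa, mem[0x07]=0x0f, mem[0x20]=0xb5

MEM[0x03,0x06,0x07,0x20] = b5 fa 0f b5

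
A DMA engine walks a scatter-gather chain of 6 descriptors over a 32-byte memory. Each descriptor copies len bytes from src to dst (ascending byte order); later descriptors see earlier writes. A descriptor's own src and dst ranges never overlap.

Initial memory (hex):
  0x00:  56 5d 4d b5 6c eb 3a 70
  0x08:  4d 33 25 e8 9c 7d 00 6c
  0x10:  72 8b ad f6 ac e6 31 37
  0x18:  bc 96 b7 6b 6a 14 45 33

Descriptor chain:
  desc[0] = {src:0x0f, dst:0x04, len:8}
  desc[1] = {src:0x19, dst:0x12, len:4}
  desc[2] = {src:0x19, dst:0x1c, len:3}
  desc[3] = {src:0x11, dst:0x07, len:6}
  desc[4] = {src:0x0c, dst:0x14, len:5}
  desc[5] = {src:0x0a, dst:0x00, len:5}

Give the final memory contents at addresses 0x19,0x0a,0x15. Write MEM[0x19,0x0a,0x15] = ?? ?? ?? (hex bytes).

  after D0: wrote 8B at 0x04 = 6c728badf6ace631
  after D1: wrote 4B at 0x12 = 96b76b6a
  after D2: wrote 3B at 0x1c = 96b76b
  after D3: wrote 6B at 0x07 = 8b96b76b6a31
  after D4: wrote 5B at 0x14 = 317d006c72
  after D5: wrote 5B at 0x00 = 6b6a317d00
query mem[0x19]=0x96, mem[0x0a]=0x6b, mem[0x15]=0x7d

MEM[0x19,0x0a,0x15] = 96 6b 7d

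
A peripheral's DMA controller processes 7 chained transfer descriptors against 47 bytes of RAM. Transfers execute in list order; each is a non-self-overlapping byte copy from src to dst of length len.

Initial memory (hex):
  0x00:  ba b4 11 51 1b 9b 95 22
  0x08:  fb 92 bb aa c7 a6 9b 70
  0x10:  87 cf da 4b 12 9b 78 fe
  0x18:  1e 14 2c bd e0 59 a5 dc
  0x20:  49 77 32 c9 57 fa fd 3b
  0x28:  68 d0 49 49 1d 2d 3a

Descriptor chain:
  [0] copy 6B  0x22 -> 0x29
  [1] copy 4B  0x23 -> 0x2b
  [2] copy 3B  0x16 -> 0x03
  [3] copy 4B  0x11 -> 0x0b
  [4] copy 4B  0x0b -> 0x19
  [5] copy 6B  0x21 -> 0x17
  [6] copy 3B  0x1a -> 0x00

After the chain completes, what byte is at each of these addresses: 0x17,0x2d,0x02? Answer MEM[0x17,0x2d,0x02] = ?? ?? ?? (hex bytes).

MEM[0x17,0x2d,0x02] = 77 fa fd

  after D0: wrote 6B at 0x29 = 32c957fafd3b
  after D1: wrote 4B at 0x2b = c957fafd
  after D2: wrote 3B at 0x03 = 78fe1e
  after D3: wrote 4B at 0x0b = cfda4b12
  after D4: wrote 4B at 0x19 = cfda4b12
  after D5: wrote 6B at 0x17 = 7732c957fafd
  after D6: wrote 3B at 0x00 = 57fafd
query mem[0x17]=0x77, mem[0x2d]=0xfa, mem[0x02]=0xfd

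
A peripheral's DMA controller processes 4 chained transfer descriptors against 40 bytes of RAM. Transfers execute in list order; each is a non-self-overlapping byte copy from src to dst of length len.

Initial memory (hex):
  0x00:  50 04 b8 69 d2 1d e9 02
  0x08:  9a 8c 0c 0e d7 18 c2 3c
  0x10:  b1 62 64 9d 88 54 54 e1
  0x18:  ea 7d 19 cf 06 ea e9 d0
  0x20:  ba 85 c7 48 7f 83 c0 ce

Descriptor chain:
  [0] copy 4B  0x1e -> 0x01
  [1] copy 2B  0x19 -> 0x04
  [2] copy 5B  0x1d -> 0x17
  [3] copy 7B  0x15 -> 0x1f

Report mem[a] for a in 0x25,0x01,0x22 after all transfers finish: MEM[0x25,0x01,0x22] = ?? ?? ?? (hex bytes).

#0 dst[0x01+4] := {0xe9,0xd0,0xba,0x85}
#1 dst[0x04+2] := {0x7d,0x19}
#2 dst[0x17+5] := {0xea,0xe9,0xd0,0xba,0x85}
#3 dst[0x1f+7] := {0x54,0x54,0xea,0xe9,0xd0,0xba,0x85}
query mem[0x25]=0x85, mem[0x01]=0xe9, mem[0x22]=0xe9

MEM[0x25,0x01,0x22] = 85 e9 e9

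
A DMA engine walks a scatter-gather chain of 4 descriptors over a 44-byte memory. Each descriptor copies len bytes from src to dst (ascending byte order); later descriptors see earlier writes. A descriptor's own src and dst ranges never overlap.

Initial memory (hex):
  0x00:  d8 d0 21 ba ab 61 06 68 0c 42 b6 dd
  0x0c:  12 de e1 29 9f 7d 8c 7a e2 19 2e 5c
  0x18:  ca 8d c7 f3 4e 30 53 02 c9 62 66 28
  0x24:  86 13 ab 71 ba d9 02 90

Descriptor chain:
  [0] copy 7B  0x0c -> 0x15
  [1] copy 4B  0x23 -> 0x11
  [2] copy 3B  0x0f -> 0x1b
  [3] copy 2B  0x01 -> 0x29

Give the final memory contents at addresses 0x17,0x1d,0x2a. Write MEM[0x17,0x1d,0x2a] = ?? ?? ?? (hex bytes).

MEM[0x17,0x1d,0x2a] = e1 28 21

#0 dst[0x15+7] := {0x12,0xde,0xe1,0x29,0x9f,0x7d,0x8c}
#1 dst[0x11+4] := {0x28,0x86,0x13,0xab}
#2 dst[0x1b+3] := {0x29,0x9f,0x28}
#3 dst[0x29+2] := {0xd0,0x21}
query mem[0x17]=0xe1, mem[0x1d]=0x28, mem[0x2a]=0x21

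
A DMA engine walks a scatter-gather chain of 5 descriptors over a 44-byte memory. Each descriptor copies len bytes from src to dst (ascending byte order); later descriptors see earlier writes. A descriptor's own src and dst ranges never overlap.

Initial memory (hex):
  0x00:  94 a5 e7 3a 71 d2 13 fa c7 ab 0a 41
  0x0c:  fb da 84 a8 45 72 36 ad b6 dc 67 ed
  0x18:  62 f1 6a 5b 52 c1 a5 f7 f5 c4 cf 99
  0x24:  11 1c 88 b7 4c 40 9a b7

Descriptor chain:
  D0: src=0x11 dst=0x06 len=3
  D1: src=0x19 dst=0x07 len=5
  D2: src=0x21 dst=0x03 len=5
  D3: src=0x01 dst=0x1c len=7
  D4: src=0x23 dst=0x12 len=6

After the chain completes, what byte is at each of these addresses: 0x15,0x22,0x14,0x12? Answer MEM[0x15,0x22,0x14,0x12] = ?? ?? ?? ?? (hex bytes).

MEM[0x15,0x22,0x14,0x12] = 88 1c 1c 99

#0 dst[0x06+3] := {0x72,0x36,0xad}
#1 dst[0x07+5] := {0xf1,0x6a,0x5b,0x52,0xc1}
#2 dst[0x03+5] := {0xc4,0xcf,0x99,0x11,0x1c}
#3 dst[0x1c+7] := {0xa5,0xe7,0xc4,0xcf,0x99,0x11,0x1c}
#4 dst[0x12+6] := {0x99,0x11,0x1c,0x88,0xb7,0x4c}
query mem[0x15]=0x88, mem[0x22]=0x1c, mem[0x14]=0x1c, mem[0x12]=0x99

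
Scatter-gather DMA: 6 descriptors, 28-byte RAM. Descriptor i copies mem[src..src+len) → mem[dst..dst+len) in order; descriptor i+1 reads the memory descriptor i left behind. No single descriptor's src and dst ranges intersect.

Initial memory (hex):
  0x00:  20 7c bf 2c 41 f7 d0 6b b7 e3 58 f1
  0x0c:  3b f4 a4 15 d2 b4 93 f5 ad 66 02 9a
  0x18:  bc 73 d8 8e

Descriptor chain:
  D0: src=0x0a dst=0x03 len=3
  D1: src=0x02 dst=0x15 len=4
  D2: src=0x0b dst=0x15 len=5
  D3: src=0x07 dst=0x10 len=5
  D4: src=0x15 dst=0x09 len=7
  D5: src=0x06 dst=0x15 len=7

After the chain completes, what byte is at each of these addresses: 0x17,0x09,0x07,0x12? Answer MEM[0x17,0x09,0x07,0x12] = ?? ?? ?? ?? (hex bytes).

  after D0: wrote 3B at 0x03 = 58f13b
  after D1: wrote 4B at 0x15 = bf58f13b
  after D2: wrote 5B at 0x15 = f13bf4a415
  after D3: wrote 5B at 0x10 = 6bb7e358f1
  after D4: wrote 7B at 0x09 = f13bf4a415d88e
  after D5: wrote 7B at 0x15 = d06bb7f13bf4a4
query mem[0x17]=0xb7, mem[0x09]=0xf1, mem[0x07]=0x6b, mem[0x12]=0xe3

MEM[0x17,0x09,0x07,0x12] = b7 f1 6b e3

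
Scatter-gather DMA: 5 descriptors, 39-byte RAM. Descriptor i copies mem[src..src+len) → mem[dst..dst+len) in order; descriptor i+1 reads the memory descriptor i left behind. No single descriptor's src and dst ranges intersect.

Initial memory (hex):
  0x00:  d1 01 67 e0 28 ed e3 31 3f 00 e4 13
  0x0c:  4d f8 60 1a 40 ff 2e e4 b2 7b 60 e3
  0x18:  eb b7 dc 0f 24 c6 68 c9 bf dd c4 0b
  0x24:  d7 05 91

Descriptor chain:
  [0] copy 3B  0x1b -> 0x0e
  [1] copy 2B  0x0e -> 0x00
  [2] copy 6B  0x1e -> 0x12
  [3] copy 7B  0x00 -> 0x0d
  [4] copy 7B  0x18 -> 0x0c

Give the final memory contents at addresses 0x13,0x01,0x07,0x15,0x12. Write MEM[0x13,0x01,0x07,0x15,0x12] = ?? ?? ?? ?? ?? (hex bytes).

MEM[0x13,0x01,0x07,0x15,0x12] = e3 24 31 dd 68

#0 dst[0x0e+3] := {0x0f,0x24,0xc6}
#1 dst[0x00+2] := {0x0f,0x24}
#2 dst[0x12+6] := {0x68,0xc9,0xbf,0xdd,0xc4,0x0b}
#3 dst[0x0d+7] := {0x0f,0x24,0x67,0xe0,0x28,0xed,0xe3}
#4 dst[0x0c+7] := {0xeb,0xb7,0xdc,0x0f,0x24,0xc6,0x68}
query mem[0x13]=0xe3, mem[0x01]=0x24, mem[0x07]=0x31, mem[0x15]=0xdd, mem[0x12]=0x68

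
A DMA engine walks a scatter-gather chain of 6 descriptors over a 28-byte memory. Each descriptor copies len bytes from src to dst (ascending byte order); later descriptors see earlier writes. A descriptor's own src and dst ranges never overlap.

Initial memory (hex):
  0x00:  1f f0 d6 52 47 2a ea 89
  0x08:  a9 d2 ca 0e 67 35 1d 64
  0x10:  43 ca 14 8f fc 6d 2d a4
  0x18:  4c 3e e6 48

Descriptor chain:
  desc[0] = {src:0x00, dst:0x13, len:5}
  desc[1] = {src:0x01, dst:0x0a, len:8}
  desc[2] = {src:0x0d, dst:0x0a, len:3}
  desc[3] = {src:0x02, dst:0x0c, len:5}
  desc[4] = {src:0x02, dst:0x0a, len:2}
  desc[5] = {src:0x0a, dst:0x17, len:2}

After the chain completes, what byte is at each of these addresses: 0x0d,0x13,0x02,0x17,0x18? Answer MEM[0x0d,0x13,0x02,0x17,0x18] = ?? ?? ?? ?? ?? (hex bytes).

[0] 0x00->0x13 len=5 : 1f f0 d6 52 47
[1] 0x01->0x0a len=8 : f0 d6 52 47 2a ea 89 a9
[2] 0x0d->0x0a len=3 : 47 2a ea
[3] 0x02->0x0c len=5 : d6 52 47 2a ea
[4] 0x02->0x0a len=2 : d6 52
[5] 0x0a->0x17 len=2 : d6 52
query mem[0x0d]=0x52, mem[0x13]=0x1f, mem[0x02]=0xd6, mem[0x17]=0xd6, mem[0x18]=0x52

MEM[0x0d,0x13,0x02,0x17,0x18] = 52 1f d6 d6 52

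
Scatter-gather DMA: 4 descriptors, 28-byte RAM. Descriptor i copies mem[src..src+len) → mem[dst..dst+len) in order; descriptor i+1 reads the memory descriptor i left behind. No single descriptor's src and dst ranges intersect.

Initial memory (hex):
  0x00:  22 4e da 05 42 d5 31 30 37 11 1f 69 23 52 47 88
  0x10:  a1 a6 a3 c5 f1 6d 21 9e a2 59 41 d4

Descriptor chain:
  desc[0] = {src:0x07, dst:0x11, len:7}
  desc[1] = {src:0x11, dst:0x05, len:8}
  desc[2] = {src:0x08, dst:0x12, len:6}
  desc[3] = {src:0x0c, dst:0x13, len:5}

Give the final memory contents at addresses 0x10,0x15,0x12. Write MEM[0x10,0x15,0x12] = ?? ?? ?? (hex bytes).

MEM[0x10,0x15,0x12] = a1 47 1f

#0 dst[0x11+7] := {0x30,0x37,0x11,0x1f,0x69,0x23,0x52}
#1 dst[0x05+8] := {0x30,0x37,0x11,0x1f,0x69,0x23,0x52,0xa2}
#2 dst[0x12+6] := {0x1f,0x69,0x23,0x52,0xa2,0x52}
#3 dst[0x13+5] := {0xa2,0x52,0x47,0x88,0xa1}
query mem[0x10]=0xa1, mem[0x15]=0x47, mem[0x12]=0x1f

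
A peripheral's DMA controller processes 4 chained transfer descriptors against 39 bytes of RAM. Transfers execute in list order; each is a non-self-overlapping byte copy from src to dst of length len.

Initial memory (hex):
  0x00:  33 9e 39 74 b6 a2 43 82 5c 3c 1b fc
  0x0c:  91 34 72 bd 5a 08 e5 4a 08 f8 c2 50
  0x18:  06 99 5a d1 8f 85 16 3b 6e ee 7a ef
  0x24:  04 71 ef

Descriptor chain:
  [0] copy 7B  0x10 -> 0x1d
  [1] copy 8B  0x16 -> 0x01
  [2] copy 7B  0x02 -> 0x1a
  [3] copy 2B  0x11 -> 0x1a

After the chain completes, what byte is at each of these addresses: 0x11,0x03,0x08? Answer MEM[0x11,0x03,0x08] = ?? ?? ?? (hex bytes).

MEM[0x11,0x03,0x08] = 08 06 5a

  after D0: wrote 7B at 0x1d = 5a08e54a08f8c2
  after D1: wrote 8B at 0x01 = c25006995ad18f5a
  after D2: wrote 7B at 0x1a = 5006995ad18f5a
  after D3: wrote 2B at 0x1a = 08e5
query mem[0x11]=0x08, mem[0x03]=0x06, mem[0x08]=0x5a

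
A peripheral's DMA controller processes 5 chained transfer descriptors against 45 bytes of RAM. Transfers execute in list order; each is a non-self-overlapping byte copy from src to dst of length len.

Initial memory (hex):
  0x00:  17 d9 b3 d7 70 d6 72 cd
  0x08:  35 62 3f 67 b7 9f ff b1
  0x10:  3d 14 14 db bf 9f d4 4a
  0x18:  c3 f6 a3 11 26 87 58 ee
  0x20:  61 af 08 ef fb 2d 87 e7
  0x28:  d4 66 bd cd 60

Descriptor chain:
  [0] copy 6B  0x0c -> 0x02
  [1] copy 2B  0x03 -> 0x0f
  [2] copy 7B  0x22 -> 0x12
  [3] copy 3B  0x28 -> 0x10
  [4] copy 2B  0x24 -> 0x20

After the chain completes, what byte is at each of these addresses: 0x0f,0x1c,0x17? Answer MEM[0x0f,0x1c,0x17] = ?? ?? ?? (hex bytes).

D0: mem[0x02..0x07] <- [b7 9f ff b1 3d 14]
D1: mem[0x0f..0x10] <- [9f ff]
D2: mem[0x12..0x18] <- [08 ef fb 2d 87 e7 d4]
D3: mem[0x10..0x12] <- [d4 66 bd]
D4: mem[0x20..0x21] <- [fb 2d]
query mem[0x0f]=0x9f, mem[0x1c]=0x26, mem[0x17]=0xe7

MEM[0x0f,0x1c,0x17] = 9f 26 e7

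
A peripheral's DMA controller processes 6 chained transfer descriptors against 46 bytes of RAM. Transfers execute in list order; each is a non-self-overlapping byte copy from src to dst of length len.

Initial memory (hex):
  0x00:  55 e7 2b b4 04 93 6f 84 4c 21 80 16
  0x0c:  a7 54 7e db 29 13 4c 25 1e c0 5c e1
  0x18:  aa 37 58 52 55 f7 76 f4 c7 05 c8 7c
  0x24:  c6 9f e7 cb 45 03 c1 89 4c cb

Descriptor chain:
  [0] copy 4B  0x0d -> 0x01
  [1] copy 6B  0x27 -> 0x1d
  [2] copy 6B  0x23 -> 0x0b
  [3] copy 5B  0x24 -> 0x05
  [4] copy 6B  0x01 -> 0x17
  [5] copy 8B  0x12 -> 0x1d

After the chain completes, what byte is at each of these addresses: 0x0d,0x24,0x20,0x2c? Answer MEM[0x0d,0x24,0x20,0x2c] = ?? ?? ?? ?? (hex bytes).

MEM[0x0d,0x24,0x20,0x2c] = 9f db c0 4c

  after D0: wrote 4B at 0x01 = 547edb29
  after D1: wrote 6B at 0x1d = cb4503c1894c
  after D2: wrote 6B at 0x0b = 7cc69fe7cb45
  after D3: wrote 5B at 0x05 = c69fe7cb45
  after D4: wrote 6B at 0x17 = 547edb29c69f
  after D5: wrote 8B at 0x1d = 4c251ec05c547edb
query mem[0x0d]=0x9f, mem[0x24]=0xdb, mem[0x20]=0xc0, mem[0x2c]=0x4c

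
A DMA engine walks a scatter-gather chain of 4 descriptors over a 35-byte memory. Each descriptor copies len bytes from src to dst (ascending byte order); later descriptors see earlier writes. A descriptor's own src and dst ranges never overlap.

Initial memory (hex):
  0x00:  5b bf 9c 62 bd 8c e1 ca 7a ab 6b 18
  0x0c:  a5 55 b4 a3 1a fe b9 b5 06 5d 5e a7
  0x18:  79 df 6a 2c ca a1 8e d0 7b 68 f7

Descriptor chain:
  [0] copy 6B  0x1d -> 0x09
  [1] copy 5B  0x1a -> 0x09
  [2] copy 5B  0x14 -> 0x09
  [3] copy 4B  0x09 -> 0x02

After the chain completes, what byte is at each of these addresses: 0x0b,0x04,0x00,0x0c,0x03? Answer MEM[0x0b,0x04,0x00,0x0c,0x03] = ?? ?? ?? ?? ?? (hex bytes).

#0 dst[0x09+6] := {0xa1,0x8e,0xd0,0x7b,0x68,0xf7}
#1 dst[0x09+5] := {0x6a,0x2c,0xca,0xa1,0x8e}
#2 dst[0x09+5] := {0x06,0x5d,0x5e,0xa7,0x79}
#3 dst[0x02+4] := {0x06,0x5d,0x5e,0xa7}
query mem[0x0b]=0x5e, mem[0x04]=0x5e, mem[0x00]=0x5b, mem[0x0c]=0xa7, mem[0x03]=0x5d

MEM[0x0b,0x04,0x00,0x0c,0x03] = 5e 5e 5b a7 5d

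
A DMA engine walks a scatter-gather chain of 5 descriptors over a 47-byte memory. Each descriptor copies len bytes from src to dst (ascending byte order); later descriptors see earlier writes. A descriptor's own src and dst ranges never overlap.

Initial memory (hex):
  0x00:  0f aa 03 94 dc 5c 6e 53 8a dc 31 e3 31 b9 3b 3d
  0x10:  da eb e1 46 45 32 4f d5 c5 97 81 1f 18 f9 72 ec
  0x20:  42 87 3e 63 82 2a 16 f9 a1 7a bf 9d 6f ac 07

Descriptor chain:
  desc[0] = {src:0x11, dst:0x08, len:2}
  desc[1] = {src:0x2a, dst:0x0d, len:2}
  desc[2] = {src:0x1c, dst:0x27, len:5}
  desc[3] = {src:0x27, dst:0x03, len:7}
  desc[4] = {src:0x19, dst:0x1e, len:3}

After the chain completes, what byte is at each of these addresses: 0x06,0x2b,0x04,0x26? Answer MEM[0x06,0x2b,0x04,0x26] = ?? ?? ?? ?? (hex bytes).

MEM[0x06,0x2b,0x04,0x26] = ec 42 f9 16

D0: mem[0x08..0x09] <- [eb e1]
D1: mem[0x0d..0x0e] <- [bf 9d]
D2: mem[0x27..0x2b] <- [18 f9 72 ec 42]
D3: mem[0x03..0x09] <- [18 f9 72 ec 42 6f ac]
D4: mem[0x1e..0x20] <- [97 81 1f]
query mem[0x06]=0xec, mem[0x2b]=0x42, mem[0x04]=0xf9, mem[0x26]=0x16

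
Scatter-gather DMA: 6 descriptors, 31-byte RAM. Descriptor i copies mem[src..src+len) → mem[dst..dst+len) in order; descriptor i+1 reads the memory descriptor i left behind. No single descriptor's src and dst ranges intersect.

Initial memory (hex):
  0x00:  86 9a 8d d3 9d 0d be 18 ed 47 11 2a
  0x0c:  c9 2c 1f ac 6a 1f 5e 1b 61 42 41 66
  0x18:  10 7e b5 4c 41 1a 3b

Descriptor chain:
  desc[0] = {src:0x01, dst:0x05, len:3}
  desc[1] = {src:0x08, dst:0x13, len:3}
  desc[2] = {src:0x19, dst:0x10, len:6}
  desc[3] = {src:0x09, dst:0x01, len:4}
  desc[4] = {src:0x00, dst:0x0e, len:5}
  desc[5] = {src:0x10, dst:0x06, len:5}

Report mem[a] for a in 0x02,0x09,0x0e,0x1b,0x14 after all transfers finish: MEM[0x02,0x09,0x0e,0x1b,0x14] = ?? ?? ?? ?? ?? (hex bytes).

MEM[0x02,0x09,0x0e,0x1b,0x14] = 11 41 86 4c 1a

  after D0: wrote 3B at 0x05 = 9a8dd3
  after D1: wrote 3B at 0x13 = ed4711
  after D2: wrote 6B at 0x10 = 7eb54c411a3b
  after D3: wrote 4B at 0x01 = 47112ac9
  after D4: wrote 5B at 0x0e = 8647112ac9
  after D5: wrote 5B at 0x06 = 112ac9411a
query mem[0x02]=0x11, mem[0x09]=0x41, mem[0x0e]=0x86, mem[0x1b]=0x4c, mem[0x14]=0x1a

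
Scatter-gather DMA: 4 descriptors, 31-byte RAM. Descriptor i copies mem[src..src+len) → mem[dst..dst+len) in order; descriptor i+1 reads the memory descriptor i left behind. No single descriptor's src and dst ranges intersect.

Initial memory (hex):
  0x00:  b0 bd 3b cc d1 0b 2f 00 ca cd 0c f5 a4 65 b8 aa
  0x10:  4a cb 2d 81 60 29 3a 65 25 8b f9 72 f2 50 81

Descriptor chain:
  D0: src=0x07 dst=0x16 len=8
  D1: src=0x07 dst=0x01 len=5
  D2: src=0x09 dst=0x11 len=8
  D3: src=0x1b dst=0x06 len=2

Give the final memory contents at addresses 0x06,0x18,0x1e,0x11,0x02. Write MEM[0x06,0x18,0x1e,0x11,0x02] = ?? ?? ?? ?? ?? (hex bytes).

[0] 0x07->0x16 len=8 : 00 ca cd 0c f5 a4 65 b8
[1] 0x07->0x01 len=5 : 00 ca cd 0c f5
[2] 0x09->0x11 len=8 : cd 0c f5 a4 65 b8 aa 4a
[3] 0x1b->0x06 len=2 : a4 65
query mem[0x06]=0xa4, mem[0x18]=0x4a, mem[0x1e]=0x81, mem[0x11]=0xcd, mem[0x02]=0xca

MEM[0x06,0x18,0x1e,0x11,0x02] = a4 4a 81 cd ca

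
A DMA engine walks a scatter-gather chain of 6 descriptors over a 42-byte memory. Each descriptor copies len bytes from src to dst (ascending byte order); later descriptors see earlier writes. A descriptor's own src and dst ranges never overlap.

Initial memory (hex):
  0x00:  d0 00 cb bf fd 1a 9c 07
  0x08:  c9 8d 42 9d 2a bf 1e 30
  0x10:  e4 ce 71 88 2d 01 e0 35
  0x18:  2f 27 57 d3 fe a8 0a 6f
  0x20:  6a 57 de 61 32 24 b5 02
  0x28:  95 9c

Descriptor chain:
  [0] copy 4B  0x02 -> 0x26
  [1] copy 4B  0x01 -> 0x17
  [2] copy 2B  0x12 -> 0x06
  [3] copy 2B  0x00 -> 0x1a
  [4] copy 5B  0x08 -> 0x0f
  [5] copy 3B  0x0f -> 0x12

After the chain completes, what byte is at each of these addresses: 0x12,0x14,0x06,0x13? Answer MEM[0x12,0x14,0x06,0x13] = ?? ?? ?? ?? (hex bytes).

D0: mem[0x26..0x29] <- [cb bf fd 1a]
D1: mem[0x17..0x1a] <- [00 cb bf fd]
D2: mem[0x06..0x07] <- [71 88]
D3: mem[0x1a..0x1b] <- [d0 00]
D4: mem[0x0f..0x13] <- [c9 8d 42 9d 2a]
D5: mem[0x12..0x14] <- [c9 8d 42]
query mem[0x12]=0xc9, mem[0x14]=0x42, mem[0x06]=0x71, mem[0x13]=0x8d

MEM[0x12,0x14,0x06,0x13] = c9 42 71 8d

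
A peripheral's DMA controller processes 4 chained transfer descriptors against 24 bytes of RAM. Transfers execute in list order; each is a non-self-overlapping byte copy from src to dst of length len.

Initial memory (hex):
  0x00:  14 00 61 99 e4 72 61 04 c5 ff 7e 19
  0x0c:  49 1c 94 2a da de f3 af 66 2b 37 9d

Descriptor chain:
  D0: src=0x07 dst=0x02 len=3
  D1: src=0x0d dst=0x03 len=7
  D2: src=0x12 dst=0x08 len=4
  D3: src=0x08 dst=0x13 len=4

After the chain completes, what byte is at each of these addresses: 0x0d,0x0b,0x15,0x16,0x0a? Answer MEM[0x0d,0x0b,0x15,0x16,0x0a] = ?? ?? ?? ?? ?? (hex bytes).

[0] 0x07->0x02 len=3 : 04 c5 ff
[1] 0x0d->0x03 len=7 : 1c 94 2a da de f3 af
[2] 0x12->0x08 len=4 : f3 af 66 2b
[3] 0x08->0x13 len=4 : f3 af 66 2b
query mem[0x0d]=0x1c, mem[0x0b]=0x2b, mem[0x15]=0x66, mem[0x16]=0x2b, mem[0x0a]=0x66

MEM[0x0d,0x0b,0x15,0x16,0x0a] = 1c 2b 66 2b 66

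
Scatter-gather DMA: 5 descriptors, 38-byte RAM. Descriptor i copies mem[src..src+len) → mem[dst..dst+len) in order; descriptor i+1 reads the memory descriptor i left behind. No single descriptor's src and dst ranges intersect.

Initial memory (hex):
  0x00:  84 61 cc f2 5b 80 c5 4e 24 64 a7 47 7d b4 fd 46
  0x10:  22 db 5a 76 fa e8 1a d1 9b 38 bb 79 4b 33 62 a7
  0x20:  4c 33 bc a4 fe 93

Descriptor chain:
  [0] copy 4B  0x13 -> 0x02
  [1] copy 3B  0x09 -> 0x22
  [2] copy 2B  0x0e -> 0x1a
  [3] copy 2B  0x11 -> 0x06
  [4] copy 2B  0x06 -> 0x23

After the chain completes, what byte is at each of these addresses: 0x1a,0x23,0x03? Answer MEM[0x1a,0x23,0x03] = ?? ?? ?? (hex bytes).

[0] 0x13->0x02 len=4 : 76 fa e8 1a
[1] 0x09->0x22 len=3 : 64 a7 47
[2] 0x0e->0x1a len=2 : fd 46
[3] 0x11->0x06 len=2 : db 5a
[4] 0x06->0x23 len=2 : db 5a
query mem[0x1a]=0xfd, mem[0x23]=0xdb, mem[0x03]=0xfa

MEM[0x1a,0x23,0x03] = fd db fa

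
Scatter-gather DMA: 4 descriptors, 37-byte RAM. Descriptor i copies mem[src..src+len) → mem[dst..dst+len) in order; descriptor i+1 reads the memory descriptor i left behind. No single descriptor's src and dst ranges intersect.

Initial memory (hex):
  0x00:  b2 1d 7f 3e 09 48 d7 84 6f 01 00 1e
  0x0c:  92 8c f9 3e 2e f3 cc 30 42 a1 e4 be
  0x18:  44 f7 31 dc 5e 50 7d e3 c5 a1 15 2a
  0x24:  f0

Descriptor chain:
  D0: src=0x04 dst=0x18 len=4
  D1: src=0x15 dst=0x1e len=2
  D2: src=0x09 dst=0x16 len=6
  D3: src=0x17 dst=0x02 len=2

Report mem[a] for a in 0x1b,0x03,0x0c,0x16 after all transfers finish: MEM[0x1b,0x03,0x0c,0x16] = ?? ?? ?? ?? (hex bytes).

MEM[0x1b,0x03,0x0c,0x16] = f9 1e 92 01

[0] 0x04->0x18 len=4 : 09 48 d7 84
[1] 0x15->0x1e len=2 : a1 e4
[2] 0x09->0x16 len=6 : 01 00 1e 92 8c f9
[3] 0x17->0x02 len=2 : 00 1e
query mem[0x1b]=0xf9, mem[0x03]=0x1e, mem[0x0c]=0x92, mem[0x16]=0x01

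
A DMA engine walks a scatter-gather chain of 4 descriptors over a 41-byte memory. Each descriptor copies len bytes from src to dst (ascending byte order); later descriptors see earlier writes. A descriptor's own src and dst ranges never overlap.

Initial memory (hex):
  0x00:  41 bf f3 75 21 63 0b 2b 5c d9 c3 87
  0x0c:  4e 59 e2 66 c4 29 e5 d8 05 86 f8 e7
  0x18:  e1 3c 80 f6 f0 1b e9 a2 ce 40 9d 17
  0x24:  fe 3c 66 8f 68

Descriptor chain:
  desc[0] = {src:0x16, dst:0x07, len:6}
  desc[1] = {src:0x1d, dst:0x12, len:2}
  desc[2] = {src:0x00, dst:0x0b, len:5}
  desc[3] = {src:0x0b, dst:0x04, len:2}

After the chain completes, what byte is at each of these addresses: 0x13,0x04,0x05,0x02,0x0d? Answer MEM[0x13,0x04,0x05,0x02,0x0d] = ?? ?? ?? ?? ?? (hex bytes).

MEM[0x13,0x04,0x05,0x02,0x0d] = e9 41 bf f3 f3

[0] 0x16->0x07 len=6 : f8 e7 e1 3c 80 f6
[1] 0x1d->0x12 len=2 : 1b e9
[2] 0x00->0x0b len=5 : 41 bf f3 75 21
[3] 0x0b->0x04 len=2 : 41 bf
query mem[0x13]=0xe9, mem[0x04]=0x41, mem[0x05]=0xbf, mem[0x02]=0xf3, mem[0x0d]=0xf3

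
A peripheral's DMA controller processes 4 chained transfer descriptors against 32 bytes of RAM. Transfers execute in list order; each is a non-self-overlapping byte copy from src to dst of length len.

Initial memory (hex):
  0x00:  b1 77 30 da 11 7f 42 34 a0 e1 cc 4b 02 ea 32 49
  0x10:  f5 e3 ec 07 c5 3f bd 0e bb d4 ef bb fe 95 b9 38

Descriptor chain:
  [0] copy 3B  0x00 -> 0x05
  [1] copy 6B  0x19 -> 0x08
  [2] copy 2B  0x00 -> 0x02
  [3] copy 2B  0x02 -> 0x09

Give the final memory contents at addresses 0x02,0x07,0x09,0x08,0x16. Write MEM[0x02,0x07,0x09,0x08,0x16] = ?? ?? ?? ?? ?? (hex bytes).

[0] 0x00->0x05 len=3 : b1 77 30
[1] 0x19->0x08 len=6 : d4 ef bb fe 95 b9
[2] 0x00->0x02 len=2 : b1 77
[3] 0x02->0x09 len=2 : b1 77
query mem[0x02]=0xb1, mem[0x07]=0x30, mem[0x09]=0xb1, mem[0x08]=0xd4, mem[0x16]=0xbd

MEM[0x02,0x07,0x09,0x08,0x16] = b1 30 b1 d4 bd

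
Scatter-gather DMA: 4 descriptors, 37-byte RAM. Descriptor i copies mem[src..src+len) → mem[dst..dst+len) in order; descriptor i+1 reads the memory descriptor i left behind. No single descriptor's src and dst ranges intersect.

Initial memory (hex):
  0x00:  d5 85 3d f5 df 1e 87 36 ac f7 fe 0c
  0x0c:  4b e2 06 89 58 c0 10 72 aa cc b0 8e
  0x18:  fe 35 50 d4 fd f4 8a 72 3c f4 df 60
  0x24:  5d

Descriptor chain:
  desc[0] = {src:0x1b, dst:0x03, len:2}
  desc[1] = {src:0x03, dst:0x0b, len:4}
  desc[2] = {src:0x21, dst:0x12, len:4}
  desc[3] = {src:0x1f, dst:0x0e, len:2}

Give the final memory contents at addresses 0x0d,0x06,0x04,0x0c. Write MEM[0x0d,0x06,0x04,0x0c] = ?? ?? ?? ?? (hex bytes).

MEM[0x0d,0x06,0x04,0x0c] = 1e 87 fd fd

[0] 0x1b->0x03 len=2 : d4 fd
[1] 0x03->0x0b len=4 : d4 fd 1e 87
[2] 0x21->0x12 len=4 : f4 df 60 5d
[3] 0x1f->0x0e len=2 : 72 3c
query mem[0x0d]=0x1e, mem[0x06]=0x87, mem[0x04]=0xfd, mem[0x0c]=0xfd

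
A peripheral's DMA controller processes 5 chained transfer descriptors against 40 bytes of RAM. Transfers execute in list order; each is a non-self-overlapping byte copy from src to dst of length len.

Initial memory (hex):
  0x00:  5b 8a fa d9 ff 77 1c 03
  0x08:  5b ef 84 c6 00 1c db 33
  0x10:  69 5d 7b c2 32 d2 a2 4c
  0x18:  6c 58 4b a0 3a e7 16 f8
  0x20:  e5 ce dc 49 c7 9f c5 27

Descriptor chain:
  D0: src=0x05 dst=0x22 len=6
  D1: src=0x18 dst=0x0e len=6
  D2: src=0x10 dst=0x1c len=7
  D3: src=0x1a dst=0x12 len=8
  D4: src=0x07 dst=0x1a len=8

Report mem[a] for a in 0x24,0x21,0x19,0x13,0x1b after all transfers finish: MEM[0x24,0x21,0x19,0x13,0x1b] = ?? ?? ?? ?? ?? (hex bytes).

MEM[0x24,0x21,0x19,0x13,0x1b] = 03 6c d2 a0 5b

#0 dst[0x22+6] := {0x77,0x1c,0x03,0x5b,0xef,0x84}
#1 dst[0x0e+6] := {0x6c,0x58,0x4b,0xa0,0x3a,0xe7}
#2 dst[0x1c+7] := {0x4b,0xa0,0x3a,0xe7,0x32,0xd2,0xa2}
#3 dst[0x12+8] := {0x4b,0xa0,0x4b,0xa0,0x3a,0xe7,0x32,0xd2}
#4 dst[0x1a+8] := {0x03,0x5b,0xef,0x84,0xc6,0x00,0x1c,0x6c}
query mem[0x24]=0x03, mem[0x21]=0x6c, mem[0x19]=0xd2, mem[0x13]=0xa0, mem[0x1b]=0x5b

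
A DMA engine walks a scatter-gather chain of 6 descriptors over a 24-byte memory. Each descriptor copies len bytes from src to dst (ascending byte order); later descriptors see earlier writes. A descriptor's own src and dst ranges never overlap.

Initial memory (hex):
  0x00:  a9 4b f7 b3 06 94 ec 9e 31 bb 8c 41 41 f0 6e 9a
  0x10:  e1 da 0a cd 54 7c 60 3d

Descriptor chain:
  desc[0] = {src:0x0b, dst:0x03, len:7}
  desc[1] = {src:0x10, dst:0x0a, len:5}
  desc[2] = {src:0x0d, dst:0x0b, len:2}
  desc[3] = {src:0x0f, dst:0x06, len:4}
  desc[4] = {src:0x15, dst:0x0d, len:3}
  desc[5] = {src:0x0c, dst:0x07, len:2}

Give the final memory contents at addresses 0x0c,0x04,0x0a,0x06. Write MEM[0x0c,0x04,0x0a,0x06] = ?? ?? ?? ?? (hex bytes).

#0 dst[0x03+7] := {0x41,0x41,0xf0,0x6e,0x9a,0xe1,0xda}
#1 dst[0x0a+5] := {0xe1,0xda,0x0a,0xcd,0x54}
#2 dst[0x0b+2] := {0xcd,0x54}
#3 dst[0x06+4] := {0x9a,0xe1,0xda,0x0a}
#4 dst[0x0d+3] := {0x7c,0x60,0x3d}
#5 dst[0x07+2] := {0x54,0x7c}
query mem[0x0c]=0x54, mem[0x04]=0x41, mem[0x0a]=0xe1, mem[0x06]=0x9a

MEM[0x0c,0x04,0x0a,0x06] = 54 41 e1 9a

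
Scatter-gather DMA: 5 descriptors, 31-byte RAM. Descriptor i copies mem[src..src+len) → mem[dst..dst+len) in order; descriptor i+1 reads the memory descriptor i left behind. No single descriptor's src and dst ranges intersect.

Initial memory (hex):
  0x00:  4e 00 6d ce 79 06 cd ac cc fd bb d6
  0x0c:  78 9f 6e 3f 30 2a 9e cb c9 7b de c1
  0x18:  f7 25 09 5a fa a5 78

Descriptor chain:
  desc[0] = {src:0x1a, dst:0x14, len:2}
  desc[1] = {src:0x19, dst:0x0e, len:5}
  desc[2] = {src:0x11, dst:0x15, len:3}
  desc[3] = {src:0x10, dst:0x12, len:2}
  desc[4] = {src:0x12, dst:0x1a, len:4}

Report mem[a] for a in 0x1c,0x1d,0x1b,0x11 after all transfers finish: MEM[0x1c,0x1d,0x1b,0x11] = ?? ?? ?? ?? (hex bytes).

D0: mem[0x14..0x15] <- [09 5a]
D1: mem[0x0e..0x12] <- [25 09 5a fa a5]
D2: mem[0x15..0x17] <- [fa a5 cb]
D3: mem[0x12..0x13] <- [5a fa]
D4: mem[0x1a..0x1d] <- [5a fa 09 fa]
query mem[0x1c]=0x09, mem[0x1d]=0xfa, mem[0x1b]=0xfa, mem[0x11]=0xfa

MEM[0x1c,0x1d,0x1b,0x11] = 09 fa fa fa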